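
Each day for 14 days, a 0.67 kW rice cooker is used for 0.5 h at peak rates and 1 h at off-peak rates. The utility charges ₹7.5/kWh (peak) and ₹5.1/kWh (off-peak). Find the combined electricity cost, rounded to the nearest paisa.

Peak energy = 0.67 kW × 0.5 h × 14 = 4.69 kWh
Off-peak energy = 0.67 kW × 1 h × 14 = 9.38 kWh
Cost = 4.69 × ₹7.5 + 9.38 × ₹5.1 = ₹35.175 + ₹47.838 = ₹83.01

₹83.01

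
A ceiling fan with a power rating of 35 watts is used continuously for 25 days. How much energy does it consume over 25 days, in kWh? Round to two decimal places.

Runtime = 24 h × 25 = 600 h
Energy = 0.035 kW × 600 h = 21 kWh

21.00 kWh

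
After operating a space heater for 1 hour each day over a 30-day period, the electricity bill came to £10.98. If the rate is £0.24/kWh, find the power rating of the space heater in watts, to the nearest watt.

1525 W

Energy = £10.98 ÷ £0.24/kWh = 45.75 kWh
Runtime = 1 h/day × 30 days = 30 h
Power = 45.75 kWh ÷ 30 h = 1.525 kW = 1525 W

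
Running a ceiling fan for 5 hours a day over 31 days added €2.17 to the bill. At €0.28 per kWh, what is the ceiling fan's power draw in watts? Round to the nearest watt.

Energy = €2.17 ÷ €0.28/kWh = 7.75 kWh
Runtime = 5 h/day × 31 days = 155 h
Power = 7.75 kWh ÷ 155 h = 0.05 kW = 50 W

50 W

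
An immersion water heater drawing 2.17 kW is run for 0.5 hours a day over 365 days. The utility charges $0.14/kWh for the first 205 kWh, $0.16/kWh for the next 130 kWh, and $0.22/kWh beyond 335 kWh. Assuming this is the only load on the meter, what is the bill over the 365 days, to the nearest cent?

Runtime = 0.5 h/day × 365 days = 182.5 h
Energy = 2.17 kW × 182.5 h = 396.025 kWh
Tier 1 (0–205 kWh): 205 × $0.14 = $28.7
Tier 2 (205–335 kWh): 130 × $0.16 = $20.8
Above 335 kWh: 61.025 × $0.22 = $13.4255
Bill = $62.93

$62.93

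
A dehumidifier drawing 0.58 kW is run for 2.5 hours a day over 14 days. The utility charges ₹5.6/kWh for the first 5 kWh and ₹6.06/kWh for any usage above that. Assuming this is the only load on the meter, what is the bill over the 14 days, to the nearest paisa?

Runtime = 2.5 h/day × 14 days = 35 h
Energy = 0.58 kW × 35 h = 20.3 kWh
Tier 1 (0–5 kWh): 5 × ₹5.6 = ₹28
Above 5 kWh: 15.3 × ₹6.06 = ₹92.718
Bill = ₹120.72

₹120.72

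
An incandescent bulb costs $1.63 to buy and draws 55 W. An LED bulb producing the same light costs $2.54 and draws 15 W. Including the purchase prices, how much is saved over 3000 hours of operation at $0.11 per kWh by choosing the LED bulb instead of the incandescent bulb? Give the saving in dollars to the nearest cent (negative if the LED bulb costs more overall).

incandescent bulb: $1.63 + (55/1000) kW × 3000 h × $0.11 = $1.63 + $18.15 = $19.78
LED bulb: $2.54 + (15/1000) kW × 3000 h × $0.11 = $2.54 + $4.95 = $7.49
Saving = $19.78 − $7.49 = $12.29

$12.29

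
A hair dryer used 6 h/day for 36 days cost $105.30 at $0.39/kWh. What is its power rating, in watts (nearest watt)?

1250 W

Energy = $105.30 ÷ $0.39/kWh = 270 kWh
Runtime = 6 h/day × 36 days = 216 h
Power = 270 kWh ÷ 216 h = 1.25 kW = 1250 W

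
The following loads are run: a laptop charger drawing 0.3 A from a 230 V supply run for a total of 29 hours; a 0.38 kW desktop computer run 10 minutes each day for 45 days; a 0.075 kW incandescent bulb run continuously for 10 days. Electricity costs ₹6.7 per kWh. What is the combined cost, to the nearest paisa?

₹153.10

laptop charger: Power = 0.3 A × 230 V = 69 W = 0.069 kW
laptop charger: 0.069 kW × 29 h = 2.001 kWh
desktop computer: Runtime = 10 min × 45 = 450 min = 7.5 h
desktop computer: 0.38 kW × 7.5 h = 2.85 kWh
incandescent bulb: Runtime = 24 h × 10 = 240 h
incandescent bulb: 0.075 kW × 240 h = 18 kWh
Total energy = 22.851 kWh
Cost = 22.851 × ₹6.7 = ₹153.10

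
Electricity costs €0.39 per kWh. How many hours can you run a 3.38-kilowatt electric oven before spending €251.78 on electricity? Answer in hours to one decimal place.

Energy available = €251.78 ÷ €0.39/kWh = 645.5897 kWh
Hours = 645.5897 kWh ÷ 3.38 kW = 191.0 h

191.0 h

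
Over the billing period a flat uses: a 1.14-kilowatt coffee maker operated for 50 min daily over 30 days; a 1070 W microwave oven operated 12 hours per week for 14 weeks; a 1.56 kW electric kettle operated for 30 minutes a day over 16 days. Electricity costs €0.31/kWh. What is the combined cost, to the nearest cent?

coffee maker: Runtime = 50 min × 30 = 1500 min = 25 h
coffee maker: 1.14 kW × 25 h = 28.5 kWh
microwave oven: Runtime = 12 h/week × 14 weeks = 168 h
microwave oven: 1.07 kW × 168 h = 179.76 kWh
electric kettle: Runtime = 30 min × 16 = 480 min = 8 h
electric kettle: 1.56 kW × 8 h = 12.48 kWh
Total energy = 220.74 kWh
Cost = 220.74 × €0.31 = €68.43

€68.43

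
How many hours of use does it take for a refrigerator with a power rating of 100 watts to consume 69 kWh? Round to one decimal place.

690.0 h

Hours = 69 kWh ÷ 0.1 kW = 690.0 h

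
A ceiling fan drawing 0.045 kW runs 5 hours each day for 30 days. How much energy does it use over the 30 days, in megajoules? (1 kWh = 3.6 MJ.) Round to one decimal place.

Runtime = 5 h/day × 30 days = 150 h
Energy = 0.045 kW × 150 h = 6.75 kWh
= 6.75 × 3.6 MJ = 24.3 MJ

24.3 MJ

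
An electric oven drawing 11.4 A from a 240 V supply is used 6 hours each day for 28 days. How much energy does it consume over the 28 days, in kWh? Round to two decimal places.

Power = 11.4 A × 240 V = 2736 W = 2.736 kW
Runtime = 6 h/day × 28 days = 168 h
Energy = 2.736 kW × 168 h = 459.648 kWh ≈ 459.65 kWh

459.65 kWh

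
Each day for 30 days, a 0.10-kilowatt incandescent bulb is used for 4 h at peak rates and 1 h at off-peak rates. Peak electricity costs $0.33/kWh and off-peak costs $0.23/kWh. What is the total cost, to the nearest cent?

Peak energy = 0.1 kW × 4 h × 30 = 12 kWh
Off-peak energy = 0.1 kW × 1 h × 30 = 3 kWh
Cost = 12 × $0.33 + 3 × $0.23 = $3.96 + $0.69 = $4.65

$4.65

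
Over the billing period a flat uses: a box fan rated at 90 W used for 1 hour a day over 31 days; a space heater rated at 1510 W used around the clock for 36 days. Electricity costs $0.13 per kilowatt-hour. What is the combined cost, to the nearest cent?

box fan: Runtime = 1 h/day × 31 days = 31 h
box fan: 0.09 kW × 31 h = 2.79 kWh
space heater: Runtime = 24 h × 36 = 864 h
space heater: 1.51 kW × 864 h = 1304.64 kWh
Total energy = 1307.43 kWh
Cost = 1307.43 × $0.13 = $169.97

$169.97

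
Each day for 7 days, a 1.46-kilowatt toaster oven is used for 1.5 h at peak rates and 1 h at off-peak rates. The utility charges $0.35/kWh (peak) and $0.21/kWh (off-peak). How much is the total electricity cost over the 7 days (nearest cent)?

$7.51

Peak energy = 1.46 kW × 1.5 h × 7 = 15.33 kWh
Off-peak energy = 1.46 kW × 1 h × 7 = 10.22 kWh
Cost = 15.33 × $0.35 + 10.22 × $0.21 = $5.3655 + $2.1462 = $7.51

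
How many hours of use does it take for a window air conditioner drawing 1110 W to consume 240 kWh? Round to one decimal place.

Hours = 240 kWh ÷ 1.11 kW = 216.2 h

216.2 h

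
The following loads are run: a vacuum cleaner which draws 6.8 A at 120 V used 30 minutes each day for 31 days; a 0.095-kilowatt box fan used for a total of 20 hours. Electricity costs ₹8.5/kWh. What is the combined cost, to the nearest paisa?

₹123.66

vacuum cleaner: Power = 6.8 A × 120 V = 816 W = 0.816 kW
vacuum cleaner: Runtime = 30 min × 31 = 930 min = 15.5 h
vacuum cleaner: 0.816 kW × 15.5 h = 12.648 kWh
box fan: 0.095 kW × 20 h = 1.9 kWh
Total energy = 14.548 kWh
Cost = 14.548 × ₹8.5 = ₹123.66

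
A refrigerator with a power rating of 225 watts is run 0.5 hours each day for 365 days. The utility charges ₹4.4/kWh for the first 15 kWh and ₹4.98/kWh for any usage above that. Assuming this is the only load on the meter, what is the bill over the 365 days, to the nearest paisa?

Runtime = 0.5 h/day × 365 days = 182.5 h
Energy = 0.225 kW × 182.5 h = 41.0625 kWh
Tier 1 (0–15 kWh): 15 × ₹4.4 = ₹66
Above 15 kWh: 26.0625 × ₹4.98 = ₹129.79125
Bill = ₹195.79

₹195.79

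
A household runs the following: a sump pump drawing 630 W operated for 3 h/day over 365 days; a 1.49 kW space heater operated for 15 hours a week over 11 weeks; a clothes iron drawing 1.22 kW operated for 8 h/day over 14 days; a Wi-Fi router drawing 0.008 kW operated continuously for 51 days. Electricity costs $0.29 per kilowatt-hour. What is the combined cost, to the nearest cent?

$313.82

sump pump: Runtime = 3 h/day × 365 days = 1095 h
sump pump: 0.63 kW × 1095 h = 689.85 kWh
space heater: Runtime = 15 h/week × 11 weeks = 165 h
space heater: 1.49 kW × 165 h = 245.85 kWh
clothes iron: Runtime = 8 h/day × 14 days = 112 h
clothes iron: 1.22 kW × 112 h = 136.64 kWh
Wi-Fi router: Runtime = 24 h × 51 = 1224 h
Wi-Fi router: 0.008 kW × 1224 h = 9.792 kWh
Total energy = 1082.132 kWh
Cost = 1082.132 × $0.29 = $313.82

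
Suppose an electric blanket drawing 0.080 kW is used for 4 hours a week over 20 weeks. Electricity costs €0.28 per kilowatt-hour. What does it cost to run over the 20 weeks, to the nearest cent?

Runtime = 4 h/week × 20 weeks = 80 h
Energy = 0.08 kW × 80 h = 6.4 kWh
Cost = 6.4 kWh × €0.28/kWh = €1.79

€1.79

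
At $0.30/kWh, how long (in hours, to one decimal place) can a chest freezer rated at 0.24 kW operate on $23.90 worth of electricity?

331.9 h

Energy available = $23.90 ÷ $0.30/kWh = 79.6667 kWh
Hours = 79.6667 kWh ÷ 0.24 kW = 331.9 h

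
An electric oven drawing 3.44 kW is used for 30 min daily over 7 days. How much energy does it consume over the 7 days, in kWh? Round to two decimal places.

Runtime = 30 min × 7 = 210 min = 3.5 h
Energy = 3.44 kW × 3.5 h = 12.04 kWh

12.04 kWh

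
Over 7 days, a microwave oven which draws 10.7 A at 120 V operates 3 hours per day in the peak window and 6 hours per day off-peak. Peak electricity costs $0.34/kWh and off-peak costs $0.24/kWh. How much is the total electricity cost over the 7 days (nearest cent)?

$22.11

Power = 10.7 A × 120 V = 1284 W = 1.284 kW
Peak energy = 1.284 kW × 3 h × 7 = 26.964 kWh
Off-peak energy = 1.284 kW × 6 h × 7 = 53.928 kWh
Cost = 26.964 × $0.34 + 53.928 × $0.24 = $9.16776 + $12.94272 = $22.11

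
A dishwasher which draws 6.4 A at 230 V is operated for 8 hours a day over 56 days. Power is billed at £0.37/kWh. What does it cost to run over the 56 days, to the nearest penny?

£244.00

Power = 6.4 A × 230 V = 1472 W = 1.472 kW
Runtime = 8 h/day × 56 days = 448 h
Energy = 1.472 kW × 448 h = 659.456 kWh
Cost = 659.456 kWh × £0.37/kWh = £244.00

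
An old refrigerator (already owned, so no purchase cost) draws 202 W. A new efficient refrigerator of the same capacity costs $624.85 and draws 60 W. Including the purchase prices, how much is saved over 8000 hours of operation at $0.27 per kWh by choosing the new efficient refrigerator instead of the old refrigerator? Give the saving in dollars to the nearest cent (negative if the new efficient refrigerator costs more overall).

old refrigerator: $0.00 + (202/1000) kW × 8000 h × $0.27 = $0.00 + $436.32 = $436.32
new efficient refrigerator: $624.85 + (60/1000) kW × 8000 h × $0.27 = $624.85 + $129.6 = $754.45
Saving = $436.32 − $754.45 = −$318.13

-$318.13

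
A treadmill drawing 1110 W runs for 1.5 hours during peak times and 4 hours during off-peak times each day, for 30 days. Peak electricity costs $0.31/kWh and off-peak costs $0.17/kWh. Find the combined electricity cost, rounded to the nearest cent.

Peak energy = 1.11 kW × 1.5 h × 30 = 49.95 kWh
Off-peak energy = 1.11 kW × 4 h × 30 = 133.2 kWh
Cost = 49.95 × $0.31 + 133.2 × $0.17 = $15.4845 + $22.644 = $38.13

$38.13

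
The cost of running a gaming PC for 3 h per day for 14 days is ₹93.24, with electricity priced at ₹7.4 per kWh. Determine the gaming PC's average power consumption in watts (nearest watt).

Energy = ₹93.24 ÷ ₹7.4/kWh = 12.6 kWh
Runtime = 3 h/day × 14 days = 42 h
Power = 12.6 kWh ÷ 42 h = 0.3 kW = 300 W

300 W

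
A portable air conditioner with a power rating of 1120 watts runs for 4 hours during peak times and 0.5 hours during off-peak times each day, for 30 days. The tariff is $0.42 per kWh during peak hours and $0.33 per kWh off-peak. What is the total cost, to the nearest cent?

Peak energy = 1.12 kW × 4 h × 30 = 134.4 kWh
Off-peak energy = 1.12 kW × 0.5 h × 30 = 16.8 kWh
Cost = 134.4 × $0.42 + 16.8 × $0.33 = $56.448 + $5.544 = $61.99

$61.99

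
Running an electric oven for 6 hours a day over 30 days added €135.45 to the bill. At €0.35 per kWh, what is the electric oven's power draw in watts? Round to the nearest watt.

Energy = €135.45 ÷ €0.35/kWh = 387 kWh
Runtime = 6 h/day × 30 days = 180 h
Power = 387 kWh ÷ 180 h = 2.15 kW = 2150 W

2150 W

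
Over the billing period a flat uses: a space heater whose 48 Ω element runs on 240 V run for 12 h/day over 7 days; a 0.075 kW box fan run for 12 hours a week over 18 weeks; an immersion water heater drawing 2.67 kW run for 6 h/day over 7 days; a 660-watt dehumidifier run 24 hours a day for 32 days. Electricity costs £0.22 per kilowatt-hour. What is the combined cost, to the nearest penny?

space heater: Power = V²/R = 240²/48 = 1200 W = 1.2 kW
space heater: Runtime = 12 h/day × 7 days = 84 h
space heater: 1.2 kW × 84 h = 100.8 kWh
box fan: Runtime = 12 h/week × 18 weeks = 216 h
box fan: 0.075 kW × 216 h = 16.2 kWh
immersion water heater: Runtime = 6 h/day × 7 days = 42 h
immersion water heater: 2.67 kW × 42 h = 112.14 kWh
dehumidifier: Runtime = 24 h × 32 = 768 h
dehumidifier: 0.66 kW × 768 h = 506.88 kWh
Total energy = 736.02 kWh
Cost = 736.02 × £0.22 = £161.92

£161.92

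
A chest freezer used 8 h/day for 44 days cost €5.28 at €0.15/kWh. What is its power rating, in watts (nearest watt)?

Energy = €5.28 ÷ €0.15/kWh = 35.2 kWh
Runtime = 8 h/day × 44 days = 352 h
Power = 35.2 kWh ÷ 352 h = 0.1 kW = 100 W

100 W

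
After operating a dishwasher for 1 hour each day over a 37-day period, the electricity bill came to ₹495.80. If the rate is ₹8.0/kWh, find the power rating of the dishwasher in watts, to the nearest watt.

1675 W

Energy = ₹495.80 ÷ ₹8.0/kWh = 61.975 kWh
Runtime = 1 h/day × 37 days = 37 h
Power = 61.975 kWh ÷ 37 h = 1.675 kW = 1675 W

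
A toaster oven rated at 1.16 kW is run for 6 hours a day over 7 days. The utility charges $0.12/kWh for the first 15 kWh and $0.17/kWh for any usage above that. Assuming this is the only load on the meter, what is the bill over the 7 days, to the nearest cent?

$7.53

Runtime = 6 h/day × 7 days = 42 h
Energy = 1.16 kW × 42 h = 48.72 kWh
Tier 1 (0–15 kWh): 15 × $0.12 = $1.8
Above 15 kWh: 33.72 × $0.17 = $5.7324
Bill = $7.53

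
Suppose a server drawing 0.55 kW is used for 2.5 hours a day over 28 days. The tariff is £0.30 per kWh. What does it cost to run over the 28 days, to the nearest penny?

Runtime = 2.5 h/day × 28 days = 70 h
Energy = 0.55 kW × 70 h = 38.5 kWh
Cost = 38.5 kWh × £0.30/kWh = £11.55

£11.55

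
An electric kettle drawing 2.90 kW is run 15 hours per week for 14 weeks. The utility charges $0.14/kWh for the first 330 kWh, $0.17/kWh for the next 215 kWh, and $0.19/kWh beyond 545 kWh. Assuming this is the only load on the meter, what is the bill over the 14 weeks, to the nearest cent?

$94.91

Runtime = 15 h/week × 14 weeks = 210 h
Energy = 2.9 kW × 210 h = 609 kWh
Tier 1 (0–330 kWh): 330 × $0.14 = $46.2
Tier 2 (330–545 kWh): 215 × $0.17 = $36.55
Above 545 kWh: 64 × $0.19 = $12.16
Bill = $94.91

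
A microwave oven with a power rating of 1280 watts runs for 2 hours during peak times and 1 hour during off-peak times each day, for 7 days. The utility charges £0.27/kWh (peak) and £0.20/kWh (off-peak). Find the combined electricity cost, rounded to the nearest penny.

Peak energy = 1.28 kW × 2 h × 7 = 17.92 kWh
Off-peak energy = 1.28 kW × 1 h × 7 = 8.96 kWh
Cost = 17.92 × £0.27 + 8.96 × £0.20 = £4.8384 + £1.792 = £6.63

£6.63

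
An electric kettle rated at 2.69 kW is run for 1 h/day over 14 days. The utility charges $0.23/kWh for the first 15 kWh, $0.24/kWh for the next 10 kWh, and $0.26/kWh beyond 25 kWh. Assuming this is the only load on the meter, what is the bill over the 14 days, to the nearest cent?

Runtime = 1 h/day × 14 days = 14 h
Energy = 2.69 kW × 14 h = 37.66 kWh
Tier 1 (0–15 kWh): 15 × $0.23 = $3.45
Tier 2 (15–25 kWh): 10 × $0.24 = $2.4
Above 25 kWh: 12.66 × $0.26 = $3.2916
Bill = $9.14

$9.14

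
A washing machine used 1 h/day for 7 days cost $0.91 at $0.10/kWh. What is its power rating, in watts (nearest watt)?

1300 W

Energy = $0.91 ÷ $0.10/kWh = 9.1 kWh
Runtime = 1 h/day × 7 days = 7 h
Power = 9.1 kWh ÷ 7 h = 1.3 kW = 1300 W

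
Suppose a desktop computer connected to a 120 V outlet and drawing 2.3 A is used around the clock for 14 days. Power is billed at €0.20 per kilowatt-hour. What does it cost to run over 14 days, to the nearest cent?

Power = 2.3 A × 120 V = 276 W = 0.276 kW
Runtime = 24 h × 14 = 336 h
Energy = 0.276 kW × 336 h = 92.736 kWh
Cost = 92.736 kWh × €0.20/kWh = €18.55

€18.55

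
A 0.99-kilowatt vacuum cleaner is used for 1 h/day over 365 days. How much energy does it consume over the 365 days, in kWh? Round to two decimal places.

361.35 kWh

Runtime = 1 h/day × 365 days = 365 h
Energy = 0.99 kW × 365 h = 361.35 kWh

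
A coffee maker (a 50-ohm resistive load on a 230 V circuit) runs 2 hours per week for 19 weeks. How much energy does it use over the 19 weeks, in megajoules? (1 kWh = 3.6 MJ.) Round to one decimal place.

144.7 MJ

Power = V²/R = 230²/50 = 1058 W = 1.058 kW
Runtime = 2 h/week × 19 weeks = 38 h
Energy = 1.058 kW × 38 h = 40.204 kWh
= 40.204 × 3.6 MJ = 144.7 MJ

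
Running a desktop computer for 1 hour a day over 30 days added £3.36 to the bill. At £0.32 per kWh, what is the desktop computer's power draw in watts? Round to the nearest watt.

Energy = £3.36 ÷ £0.32/kWh = 10.5 kWh
Runtime = 1 h/day × 30 days = 30 h
Power = 10.5 kWh ÷ 30 h = 0.35 kW = 350 W

350 W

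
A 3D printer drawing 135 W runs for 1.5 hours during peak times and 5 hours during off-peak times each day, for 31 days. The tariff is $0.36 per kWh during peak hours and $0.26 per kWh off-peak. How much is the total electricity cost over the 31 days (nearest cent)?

Peak energy = 0.135 kW × 1.5 h × 31 = 6.2775 kWh
Off-peak energy = 0.135 kW × 5 h × 31 = 20.925 kWh
Cost = 6.2775 × $0.36 + 20.925 × $0.26 = $2.2599 + $5.4405 = $7.70

$7.70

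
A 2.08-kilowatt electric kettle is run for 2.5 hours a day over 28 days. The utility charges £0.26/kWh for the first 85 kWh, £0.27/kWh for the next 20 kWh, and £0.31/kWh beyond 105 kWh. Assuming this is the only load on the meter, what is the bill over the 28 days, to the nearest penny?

£40.09

Runtime = 2.5 h/day × 28 days = 70 h
Energy = 2.08 kW × 70 h = 145.6 kWh
Tier 1 (0–85 kWh): 85 × £0.26 = £22.1
Tier 2 (85–105 kWh): 20 × £0.27 = £5.4
Above 105 kWh: 40.6 × £0.31 = £12.586
Bill = £40.09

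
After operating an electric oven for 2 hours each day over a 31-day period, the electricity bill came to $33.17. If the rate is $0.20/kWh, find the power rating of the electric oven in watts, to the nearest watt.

2675 W

Energy = $33.17 ÷ $0.20/kWh = 165.85 kWh
Runtime = 2 h/day × 31 days = 62 h
Power = 165.85 kWh ÷ 62 h = 2.675 kW = 2675 W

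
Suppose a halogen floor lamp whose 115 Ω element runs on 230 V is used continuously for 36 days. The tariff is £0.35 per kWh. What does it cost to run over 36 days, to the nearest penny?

Power = V²/R = 230²/115 = 460 W = 0.46 kW
Runtime = 24 h × 36 = 864 h
Energy = 0.46 kW × 864 h = 397.44 kWh
Cost = 397.44 kWh × £0.35/kWh = £139.10

£139.10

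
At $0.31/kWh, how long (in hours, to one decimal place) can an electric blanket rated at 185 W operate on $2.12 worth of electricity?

37.0 h

Energy available = $2.12 ÷ $0.31/kWh = 6.8387 kWh
Hours = 6.8387 kWh ÷ 0.185 kW = 37.0 h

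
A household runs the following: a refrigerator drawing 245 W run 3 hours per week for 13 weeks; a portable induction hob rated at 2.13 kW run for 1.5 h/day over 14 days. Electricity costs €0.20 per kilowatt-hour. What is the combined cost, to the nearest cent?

€10.86

refrigerator: Runtime = 3 h/week × 13 weeks = 39 h
refrigerator: 0.245 kW × 39 h = 9.555 kWh
portable induction hob: Runtime = 1.5 h/day × 14 days = 21 h
portable induction hob: 2.13 kW × 21 h = 44.73 kWh
Total energy = 54.285 kWh
Cost = 54.285 × €0.20 = €10.86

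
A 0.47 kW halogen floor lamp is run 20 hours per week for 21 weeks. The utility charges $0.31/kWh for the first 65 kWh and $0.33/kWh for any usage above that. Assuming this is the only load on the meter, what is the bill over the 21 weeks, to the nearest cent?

Runtime = 20 h/week × 21 weeks = 420 h
Energy = 0.47 kW × 420 h = 197.4 kWh
Tier 1 (0–65 kWh): 65 × $0.31 = $20.15
Above 65 kWh: 132.4 × $0.33 = $43.692
Bill = $63.84

$63.84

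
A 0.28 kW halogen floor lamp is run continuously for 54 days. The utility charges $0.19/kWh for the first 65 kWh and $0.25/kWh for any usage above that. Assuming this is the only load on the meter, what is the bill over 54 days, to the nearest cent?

$86.82

Runtime = 24 h × 54 = 1296 h
Energy = 0.28 kW × 1296 h = 362.88 kWh
Tier 1 (0–65 kWh): 65 × $0.19 = $12.35
Above 65 kWh: 297.88 × $0.25 = $74.47
Bill = $86.82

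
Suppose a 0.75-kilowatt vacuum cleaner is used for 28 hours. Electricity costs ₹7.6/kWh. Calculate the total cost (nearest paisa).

Energy = 0.75 kW × 28 h = 21 kWh
Cost = 21 kWh × ₹7.6/kWh = ₹159.60

₹159.60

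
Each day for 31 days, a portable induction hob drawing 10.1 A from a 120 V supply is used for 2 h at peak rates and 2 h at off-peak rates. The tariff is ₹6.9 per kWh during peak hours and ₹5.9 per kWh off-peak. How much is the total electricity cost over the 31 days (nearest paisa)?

₹961.84

Power = 10.1 A × 120 V = 1212 W = 1.212 kW
Peak energy = 1.212 kW × 2 h × 31 = 75.144 kWh
Off-peak energy = 1.212 kW × 2 h × 31 = 75.144 kWh
Cost = 75.144 × ₹6.9 + 75.144 × ₹5.9 = ₹518.4936 + ₹443.3496 = ₹961.84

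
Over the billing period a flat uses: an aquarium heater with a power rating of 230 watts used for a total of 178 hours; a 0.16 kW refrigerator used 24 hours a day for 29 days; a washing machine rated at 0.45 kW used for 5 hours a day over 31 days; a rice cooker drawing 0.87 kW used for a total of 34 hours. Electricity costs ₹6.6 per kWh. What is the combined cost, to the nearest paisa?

₹1660.76

aquarium heater: 0.23 kW × 178 h = 40.94 kWh
refrigerator: Runtime = 24 h × 29 = 696 h
refrigerator: 0.16 kW × 696 h = 111.36 kWh
washing machine: Runtime = 5 h/day × 31 days = 155 h
washing machine: 0.45 kW × 155 h = 69.75 kWh
rice cooker: 0.87 kW × 34 h = 29.58 kWh
Total energy = 251.63 kWh
Cost = 251.63 × ₹6.6 = ₹1660.76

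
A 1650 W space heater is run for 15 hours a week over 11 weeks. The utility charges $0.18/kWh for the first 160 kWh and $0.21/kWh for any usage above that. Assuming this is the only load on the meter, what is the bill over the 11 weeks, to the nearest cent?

$52.37

Runtime = 15 h/week × 11 weeks = 165 h
Energy = 1.65 kW × 165 h = 272.25 kWh
Tier 1 (0–160 kWh): 160 × $0.18 = $28.8
Above 160 kWh: 112.25 × $0.21 = $23.5725
Bill = $52.37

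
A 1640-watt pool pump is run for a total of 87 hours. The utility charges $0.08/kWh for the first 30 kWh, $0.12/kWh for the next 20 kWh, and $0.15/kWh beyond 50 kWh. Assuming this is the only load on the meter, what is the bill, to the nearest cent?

Energy = 1.64 kW × 87 h = 142.68 kWh
Tier 1 (0–30 kWh): 30 × $0.08 = $2.4
Tier 2 (30–50 kWh): 20 × $0.12 = $2.4
Above 50 kWh: 92.68 × $0.15 = $13.902
Bill = $18.70

$18.70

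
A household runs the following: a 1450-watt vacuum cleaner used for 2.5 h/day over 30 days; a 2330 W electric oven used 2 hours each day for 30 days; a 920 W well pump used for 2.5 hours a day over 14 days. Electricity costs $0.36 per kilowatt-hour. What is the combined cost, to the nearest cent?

$101.07

vacuum cleaner: Runtime = 2.5 h/day × 30 days = 75 h
vacuum cleaner: 1.45 kW × 75 h = 108.75 kWh
electric oven: Runtime = 2 h/day × 30 days = 60 h
electric oven: 2.33 kW × 60 h = 139.8 kWh
well pump: Runtime = 2.5 h/day × 14 days = 35 h
well pump: 0.92 kW × 35 h = 32.2 kWh
Total energy = 280.75 kWh
Cost = 280.75 × $0.36 = $101.07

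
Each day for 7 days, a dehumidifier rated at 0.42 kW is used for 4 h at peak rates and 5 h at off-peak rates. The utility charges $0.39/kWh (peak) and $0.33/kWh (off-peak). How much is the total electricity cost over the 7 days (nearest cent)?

Peak energy = 0.42 kW × 4 h × 7 = 11.76 kWh
Off-peak energy = 0.42 kW × 5 h × 7 = 14.7 kWh
Cost = 11.76 × $0.39 + 14.7 × $0.33 = $4.5864 + $4.851 = $9.44

$9.44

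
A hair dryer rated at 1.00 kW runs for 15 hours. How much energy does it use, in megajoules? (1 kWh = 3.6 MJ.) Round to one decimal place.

Energy = 1 kW × 15 h = 15 kWh
= 15 × 3.6 MJ = 54.0 MJ

54.0 MJ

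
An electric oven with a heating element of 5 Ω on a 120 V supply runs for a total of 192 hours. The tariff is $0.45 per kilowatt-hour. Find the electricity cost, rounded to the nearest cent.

Power = V²/R = 120²/5 = 2880 W = 2.88 kW
Energy = 2.88 kW × 192 h = 552.96 kWh
Cost = 552.96 kWh × $0.45/kWh = $248.83

$248.83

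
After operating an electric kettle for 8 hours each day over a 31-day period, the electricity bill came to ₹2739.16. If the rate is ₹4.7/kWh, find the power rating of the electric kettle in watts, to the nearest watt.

2350 W

Energy = ₹2739.16 ÷ ₹4.7/kWh = 582.8 kWh
Runtime = 8 h/day × 31 days = 248 h
Power = 582.8 kWh ÷ 248 h = 2.35 kW = 2350 W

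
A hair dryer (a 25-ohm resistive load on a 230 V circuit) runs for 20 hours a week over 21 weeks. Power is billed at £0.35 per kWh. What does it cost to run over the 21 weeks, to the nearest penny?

Power = V²/R = 230²/25 = 2116 W = 2.116 kW
Runtime = 20 h/week × 21 weeks = 420 h
Energy = 2.116 kW × 420 h = 888.72 kWh
Cost = 888.72 kWh × £0.35/kWh = £311.05

£311.05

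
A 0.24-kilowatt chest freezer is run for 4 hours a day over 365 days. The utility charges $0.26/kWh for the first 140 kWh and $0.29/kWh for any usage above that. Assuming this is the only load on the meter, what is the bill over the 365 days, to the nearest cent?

$97.42

Runtime = 4 h/day × 365 days = 1460 h
Energy = 0.24 kW × 1460 h = 350.4 kWh
Tier 1 (0–140 kWh): 140 × $0.26 = $36.4
Above 140 kWh: 210.4 × $0.29 = $61.016
Bill = $97.42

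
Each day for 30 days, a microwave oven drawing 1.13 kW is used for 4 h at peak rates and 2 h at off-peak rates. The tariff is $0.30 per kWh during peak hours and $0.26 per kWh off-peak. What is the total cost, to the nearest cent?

$58.31

Peak energy = 1.13 kW × 4 h × 30 = 135.6 kWh
Off-peak energy = 1.13 kW × 2 h × 30 = 67.8 kWh
Cost = 135.6 × $0.30 + 67.8 × $0.26 = $40.68 + $17.628 = $58.31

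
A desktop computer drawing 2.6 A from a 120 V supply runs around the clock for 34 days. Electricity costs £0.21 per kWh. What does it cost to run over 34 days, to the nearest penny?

£53.46

Power = 2.6 A × 120 V = 312 W = 0.312 kW
Runtime = 24 h × 34 = 816 h
Energy = 0.312 kW × 816 h = 254.592 kWh
Cost = 254.592 kWh × £0.21/kWh = £53.46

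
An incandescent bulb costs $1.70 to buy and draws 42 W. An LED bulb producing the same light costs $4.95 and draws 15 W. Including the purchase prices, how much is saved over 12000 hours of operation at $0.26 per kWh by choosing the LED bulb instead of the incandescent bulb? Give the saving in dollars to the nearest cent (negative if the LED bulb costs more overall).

incandescent bulb: $1.70 + (42/1000) kW × 12000 h × $0.26 = $1.70 + $131.04 = $132.74
LED bulb: $4.95 + (15/1000) kW × 12000 h × $0.26 = $4.95 + $46.8 = $51.75
Saving = $132.74 − $51.75 = $80.99

$80.99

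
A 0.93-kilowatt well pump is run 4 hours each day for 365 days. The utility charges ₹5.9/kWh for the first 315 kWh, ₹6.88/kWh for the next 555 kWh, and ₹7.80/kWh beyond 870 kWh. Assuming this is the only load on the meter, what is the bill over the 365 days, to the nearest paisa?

₹9481.74

Runtime = 4 h/day × 365 days = 1460 h
Energy = 0.93 kW × 1460 h = 1357.8 kWh
Tier 1 (0–315 kWh): 315 × ₹5.9 = ₹1858.5
Tier 2 (315–870 kWh): 555 × ₹6.88 = ₹3818.4
Above 870 kWh: 487.8 × ₹7.80 = ₹3804.84
Bill = ₹9481.74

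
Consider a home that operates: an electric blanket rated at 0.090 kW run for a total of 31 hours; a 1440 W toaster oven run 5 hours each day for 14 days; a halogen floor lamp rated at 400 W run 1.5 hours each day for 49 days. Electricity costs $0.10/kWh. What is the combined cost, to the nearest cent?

electric blanket: 0.09 kW × 31 h = 2.79 kWh
toaster oven: Runtime = 5 h/day × 14 days = 70 h
toaster oven: 1.44 kW × 70 h = 100.8 kWh
halogen floor lamp: Runtime = 1.5 h/day × 49 days = 73.5 h
halogen floor lamp: 0.4 kW × 73.5 h = 29.4 kWh
Total energy = 132.99 kWh
Cost = 132.99 × $0.10 = $13.30

$13.30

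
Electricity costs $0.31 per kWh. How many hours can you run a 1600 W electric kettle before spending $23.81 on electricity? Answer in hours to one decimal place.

48.0 h

Energy available = $23.81 ÷ $0.31/kWh = 76.8065 kWh
Hours = 76.8065 kWh ÷ 1.6 kW = 48.0 h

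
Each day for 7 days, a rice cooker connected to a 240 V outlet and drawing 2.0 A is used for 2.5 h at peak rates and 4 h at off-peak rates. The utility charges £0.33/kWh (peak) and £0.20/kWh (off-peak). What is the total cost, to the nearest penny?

Power = 2.0 A × 240 V = 480 W = 0.48 kW
Peak energy = 0.48 kW × 2.5 h × 7 = 8.4 kWh
Off-peak energy = 0.48 kW × 4 h × 7 = 13.44 kWh
Cost = 8.4 × £0.33 + 13.44 × £0.20 = £2.772 + £2.688 = £5.46

£5.46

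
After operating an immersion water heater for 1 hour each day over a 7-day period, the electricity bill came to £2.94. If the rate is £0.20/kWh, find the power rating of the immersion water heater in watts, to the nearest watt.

2100 W

Energy = £2.94 ÷ £0.20/kWh = 14.7 kWh
Runtime = 1 h/day × 7 days = 7 h
Power = 14.7 kWh ÷ 7 h = 2.1 kW = 2100 W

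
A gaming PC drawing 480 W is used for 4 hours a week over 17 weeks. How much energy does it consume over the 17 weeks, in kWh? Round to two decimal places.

32.64 kWh

Runtime = 4 h/week × 17 weeks = 68 h
Energy = 0.48 kW × 68 h = 32.64 kWh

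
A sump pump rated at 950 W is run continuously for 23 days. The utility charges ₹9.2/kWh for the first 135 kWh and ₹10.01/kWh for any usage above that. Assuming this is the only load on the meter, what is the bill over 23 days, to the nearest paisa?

₹5139.89

Runtime = 24 h × 23 = 552 h
Energy = 0.95 kW × 552 h = 524.4 kWh
Tier 1 (0–135 kWh): 135 × ₹9.2 = ₹1242
Above 135 kWh: 389.4 × ₹10.01 = ₹3897.894
Bill = ₹5139.89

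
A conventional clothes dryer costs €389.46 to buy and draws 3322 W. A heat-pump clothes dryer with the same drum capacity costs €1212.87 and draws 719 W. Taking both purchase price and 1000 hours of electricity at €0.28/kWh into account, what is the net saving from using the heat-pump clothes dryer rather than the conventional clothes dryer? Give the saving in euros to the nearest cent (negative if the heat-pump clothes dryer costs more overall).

conventional clothes dryer: €389.46 + (3322/1000) kW × 1000 h × €0.28 = €389.46 + €930.16 = €1319.62
heat-pump clothes dryer: €1212.87 + (719/1000) kW × 1000 h × €0.28 = €1212.87 + €201.32 = €1414.19
Saving = €1319.62 − €1414.19 = −€94.57

-€94.57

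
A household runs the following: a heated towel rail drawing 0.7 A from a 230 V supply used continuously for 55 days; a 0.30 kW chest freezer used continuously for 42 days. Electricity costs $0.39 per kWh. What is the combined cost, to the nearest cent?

$200.82

heated towel rail: Power = 0.7 A × 230 V = 161 W = 0.161 kW
heated towel rail: Runtime = 24 h × 55 = 1320 h
heated towel rail: 0.161 kW × 1320 h = 212.52 kWh
chest freezer: Runtime = 24 h × 42 = 1008 h
chest freezer: 0.3 kW × 1008 h = 302.4 kWh
Total energy = 514.92 kWh
Cost = 514.92 × $0.39 = $200.82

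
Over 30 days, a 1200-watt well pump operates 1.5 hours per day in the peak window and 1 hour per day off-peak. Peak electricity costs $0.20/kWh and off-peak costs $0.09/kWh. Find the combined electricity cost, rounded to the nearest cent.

Peak energy = 1.2 kW × 1.5 h × 30 = 54 kWh
Off-peak energy = 1.2 kW × 1 h × 30 = 36 kWh
Cost = 54 × $0.20 + 36 × $0.09 = $10.8 + $3.24 = $14.04

$14.04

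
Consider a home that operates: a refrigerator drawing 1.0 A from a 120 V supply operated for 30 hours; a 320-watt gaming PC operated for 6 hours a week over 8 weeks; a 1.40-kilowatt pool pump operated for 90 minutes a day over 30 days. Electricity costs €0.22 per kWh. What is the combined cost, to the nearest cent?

€18.03

refrigerator: Power = 1.0 A × 120 V = 120 W = 0.12 kW
refrigerator: 0.12 kW × 30 h = 3.6 kWh
gaming PC: Runtime = 6 h/week × 8 weeks = 48 h
gaming PC: 0.32 kW × 48 h = 15.36 kWh
pool pump: Runtime = 90 min × 30 = 2700 min = 45 h
pool pump: 1.4 kW × 45 h = 63 kWh
Total energy = 81.96 kWh
Cost = 81.96 × €0.22 = €18.03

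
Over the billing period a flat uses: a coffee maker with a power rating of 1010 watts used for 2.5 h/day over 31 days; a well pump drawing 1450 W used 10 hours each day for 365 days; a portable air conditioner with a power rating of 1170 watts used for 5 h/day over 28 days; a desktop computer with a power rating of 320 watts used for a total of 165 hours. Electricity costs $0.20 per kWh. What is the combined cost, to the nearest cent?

coffee maker: Runtime = 2.5 h/day × 31 days = 77.5 h
coffee maker: 1.01 kW × 77.5 h = 78.275 kWh
well pump: Runtime = 10 h/day × 365 days = 3650 h
well pump: 1.45 kW × 3650 h = 5292.5 kWh
portable air conditioner: Runtime = 5 h/day × 28 days = 140 h
portable air conditioner: 1.17 kW × 140 h = 163.8 kWh
desktop computer: 0.32 kW × 165 h = 52.8 kWh
Total energy = 5587.375 kWh
Cost = 5587.375 × $0.20 = $1117.48

$1117.48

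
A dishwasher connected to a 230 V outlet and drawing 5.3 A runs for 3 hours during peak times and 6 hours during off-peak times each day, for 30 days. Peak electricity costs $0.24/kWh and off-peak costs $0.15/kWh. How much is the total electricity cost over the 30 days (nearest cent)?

$59.24

Power = 5.3 A × 230 V = 1219 W = 1.219 kW
Peak energy = 1.219 kW × 3 h × 30 = 109.71 kWh
Off-peak energy = 1.219 kW × 6 h × 30 = 219.42 kWh
Cost = 109.71 × $0.24 + 219.42 × $0.15 = $26.3304 + $32.913 = $59.24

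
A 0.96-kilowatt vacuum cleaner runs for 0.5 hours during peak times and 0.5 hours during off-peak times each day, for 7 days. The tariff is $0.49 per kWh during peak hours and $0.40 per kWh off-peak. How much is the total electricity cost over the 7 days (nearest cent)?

Peak energy = 0.96 kW × 0.5 h × 7 = 3.36 kWh
Off-peak energy = 0.96 kW × 0.5 h × 7 = 3.36 kWh
Cost = 3.36 × $0.49 + 3.36 × $0.40 = $1.6464 + $1.344 = $2.99

$2.99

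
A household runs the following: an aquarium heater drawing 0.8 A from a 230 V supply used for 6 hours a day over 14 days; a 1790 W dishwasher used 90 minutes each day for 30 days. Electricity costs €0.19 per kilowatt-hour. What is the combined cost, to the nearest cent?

aquarium heater: Power = 0.8 A × 230 V = 184 W = 0.184 kW
aquarium heater: Runtime = 6 h/day × 14 days = 84 h
aquarium heater: 0.184 kW × 84 h = 15.456 kWh
dishwasher: Runtime = 90 min × 30 = 2700 min = 45 h
dishwasher: 1.79 kW × 45 h = 80.55 kWh
Total energy = 96.006 kWh
Cost = 96.006 × €0.19 = €18.24

€18.24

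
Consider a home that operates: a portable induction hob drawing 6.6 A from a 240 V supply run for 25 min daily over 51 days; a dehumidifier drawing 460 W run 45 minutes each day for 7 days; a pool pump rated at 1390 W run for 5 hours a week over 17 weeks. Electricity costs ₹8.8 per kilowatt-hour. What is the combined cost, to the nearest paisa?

₹1357.18

portable induction hob: Power = 6.6 A × 240 V = 1584 W = 1.584 kW
portable induction hob: Runtime = 25 min × 51 = 1275 min = 21.25 h
portable induction hob: 1.584 kW × 21.25 h = 33.66 kWh
dehumidifier: Runtime = 45 min × 7 = 315 min = 5.25 h
dehumidifier: 0.46 kW × 5.25 h = 2.415 kWh
pool pump: Runtime = 5 h/week × 17 weeks = 85 h
pool pump: 1.39 kW × 85 h = 118.15 kWh
Total energy = 154.225 kWh
Cost = 154.225 × ₹8.8 = ₹1357.18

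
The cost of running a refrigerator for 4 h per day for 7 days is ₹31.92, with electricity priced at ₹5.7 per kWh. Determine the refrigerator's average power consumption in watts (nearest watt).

Energy = ₹31.92 ÷ ₹5.7/kWh = 5.6 kWh
Runtime = 4 h/day × 7 days = 28 h
Power = 5.6 kWh ÷ 28 h = 0.2 kW = 200 W

200 W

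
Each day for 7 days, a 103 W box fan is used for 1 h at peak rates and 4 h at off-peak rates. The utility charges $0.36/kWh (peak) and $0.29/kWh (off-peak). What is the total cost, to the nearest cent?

$1.10

Peak energy = 0.103 kW × 1 h × 7 = 0.721 kWh
Off-peak energy = 0.103 kW × 4 h × 7 = 2.884 kWh
Cost = 0.721 × $0.36 + 2.884 × $0.29 = $0.25956 + $0.83636 = $1.10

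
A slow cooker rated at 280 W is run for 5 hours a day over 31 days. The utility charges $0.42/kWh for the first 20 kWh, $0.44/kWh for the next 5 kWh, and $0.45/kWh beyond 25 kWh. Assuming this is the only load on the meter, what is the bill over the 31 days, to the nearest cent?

$18.88

Runtime = 5 h/day × 31 days = 155 h
Energy = 0.28 kW × 155 h = 43.4 kWh
Tier 1 (0–20 kWh): 20 × $0.42 = $8.4
Tier 2 (20–25 kWh): 5 × $0.44 = $2.2
Above 25 kWh: 18.4 × $0.45 = $8.28
Bill = $18.88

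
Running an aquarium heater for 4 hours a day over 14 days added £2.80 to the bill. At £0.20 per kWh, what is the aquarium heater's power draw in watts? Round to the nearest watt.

250 W

Energy = £2.80 ÷ £0.20/kWh = 14 kWh
Runtime = 4 h/day × 14 days = 56 h
Power = 14 kWh ÷ 56 h = 0.25 kW = 250 W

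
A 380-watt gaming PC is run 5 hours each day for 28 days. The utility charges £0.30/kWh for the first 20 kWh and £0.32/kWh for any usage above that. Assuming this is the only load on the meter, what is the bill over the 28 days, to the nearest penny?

£16.62

Runtime = 5 h/day × 28 days = 140 h
Energy = 0.38 kW × 140 h = 53.2 kWh
Tier 1 (0–20 kWh): 20 × £0.30 = £6
Above 20 kWh: 33.2 × £0.32 = £10.624
Bill = £16.62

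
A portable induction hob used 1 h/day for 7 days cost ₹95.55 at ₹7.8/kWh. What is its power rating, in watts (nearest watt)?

1750 W

Energy = ₹95.55 ÷ ₹7.8/kWh = 12.25 kWh
Runtime = 1 h/day × 7 days = 7 h
Power = 12.25 kWh ÷ 7 h = 1.75 kW = 1750 W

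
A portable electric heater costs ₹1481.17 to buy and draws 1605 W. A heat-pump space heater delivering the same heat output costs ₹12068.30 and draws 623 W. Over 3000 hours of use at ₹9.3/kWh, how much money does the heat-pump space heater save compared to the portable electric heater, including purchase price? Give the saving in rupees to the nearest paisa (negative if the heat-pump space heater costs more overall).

₹16810.67

portable electric heater: ₹1481.17 + (1605/1000) kW × 3000 h × ₹9.3 = ₹1481.17 + ₹44779.5 = ₹46260.67
heat-pump space heater: ₹12068.30 + (623/1000) kW × 3000 h × ₹9.3 = ₹12068.30 + ₹17381.7 = ₹29450
Saving = ₹46260.67 − ₹29450 = ₹16810.67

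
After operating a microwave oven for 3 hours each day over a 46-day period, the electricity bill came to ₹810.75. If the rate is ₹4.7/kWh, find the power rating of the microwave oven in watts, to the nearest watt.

1250 W

Energy = ₹810.75 ÷ ₹4.7/kWh = 172.5 kWh
Runtime = 3 h/day × 46 days = 138 h
Power = 172.5 kWh ÷ 138 h = 1.25 kW = 1250 W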